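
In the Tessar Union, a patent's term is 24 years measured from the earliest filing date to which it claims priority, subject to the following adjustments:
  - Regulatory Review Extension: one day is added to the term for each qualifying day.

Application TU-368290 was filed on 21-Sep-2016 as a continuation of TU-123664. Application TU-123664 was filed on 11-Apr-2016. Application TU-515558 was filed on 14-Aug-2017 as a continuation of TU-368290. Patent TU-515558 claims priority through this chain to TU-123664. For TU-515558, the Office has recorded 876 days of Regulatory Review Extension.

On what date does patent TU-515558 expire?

2042-09-04

Earliest priority filing: 11 April 2016.
Base term: 11 April 2016 + 24 years → 11 April 2040.
Regulatory Review Extension: +876 days → 4 September 2042.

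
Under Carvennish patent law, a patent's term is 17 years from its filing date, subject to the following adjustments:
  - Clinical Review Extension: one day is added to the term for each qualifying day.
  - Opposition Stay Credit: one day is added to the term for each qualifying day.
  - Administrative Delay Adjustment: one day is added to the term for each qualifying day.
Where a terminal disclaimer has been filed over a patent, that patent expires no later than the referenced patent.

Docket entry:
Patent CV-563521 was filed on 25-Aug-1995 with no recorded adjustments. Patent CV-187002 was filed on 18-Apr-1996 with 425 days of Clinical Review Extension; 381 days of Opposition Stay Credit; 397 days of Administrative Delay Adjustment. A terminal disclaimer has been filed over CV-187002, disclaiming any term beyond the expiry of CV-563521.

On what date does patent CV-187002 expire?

Natural term of CV-187002:
  Base: filing + 17 years → 18 April 2013.
  Clinical Review Extension: +425 days → 17 June 2014.
  Opposition Stay Credit: +381 days → 3 July 2015.
  Administrative Delay Adjustment: +397 days → 3 August 2016.
Expiry of referenced patent CV-563521:
  Base: filing + 17 years → 25 August 2012.
Terminal disclaimer: CV-187002 expires on the earlier of 3 August 2016 and 25 August 2012.

August 25, 2012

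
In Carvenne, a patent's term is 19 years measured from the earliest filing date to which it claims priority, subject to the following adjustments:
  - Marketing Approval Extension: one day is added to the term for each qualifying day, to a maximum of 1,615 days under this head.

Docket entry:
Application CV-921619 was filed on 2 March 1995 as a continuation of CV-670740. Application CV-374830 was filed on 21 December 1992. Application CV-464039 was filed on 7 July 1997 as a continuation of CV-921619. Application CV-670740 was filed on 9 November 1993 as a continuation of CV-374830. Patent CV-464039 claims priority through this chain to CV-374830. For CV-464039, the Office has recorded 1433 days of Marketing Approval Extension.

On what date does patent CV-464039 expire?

Earliest priority filing: 21 December 1992.
Base term: 21 December 1992 + 19 years → 21 December 2011.
Marketing Approval Extension: 1433 days (within the 1615-day cap) → +1433 days → 23 November 2015.

November 23, 2015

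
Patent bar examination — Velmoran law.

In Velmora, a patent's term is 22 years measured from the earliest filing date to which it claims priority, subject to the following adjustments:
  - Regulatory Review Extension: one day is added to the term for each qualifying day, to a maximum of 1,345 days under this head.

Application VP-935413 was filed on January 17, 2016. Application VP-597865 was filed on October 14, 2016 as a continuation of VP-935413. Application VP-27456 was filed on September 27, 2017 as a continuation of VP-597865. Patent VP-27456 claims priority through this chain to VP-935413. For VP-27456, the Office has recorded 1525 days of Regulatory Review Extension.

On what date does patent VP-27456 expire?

September 23, 2041

Earliest priority filing: 17 January 2016.
Base term: 17 January 2016 + 22 years → 17 January 2038.
Regulatory Review Extension: 1525 days claimed exceeds the 1345-day cap, so +1345 days → 23 September 2041.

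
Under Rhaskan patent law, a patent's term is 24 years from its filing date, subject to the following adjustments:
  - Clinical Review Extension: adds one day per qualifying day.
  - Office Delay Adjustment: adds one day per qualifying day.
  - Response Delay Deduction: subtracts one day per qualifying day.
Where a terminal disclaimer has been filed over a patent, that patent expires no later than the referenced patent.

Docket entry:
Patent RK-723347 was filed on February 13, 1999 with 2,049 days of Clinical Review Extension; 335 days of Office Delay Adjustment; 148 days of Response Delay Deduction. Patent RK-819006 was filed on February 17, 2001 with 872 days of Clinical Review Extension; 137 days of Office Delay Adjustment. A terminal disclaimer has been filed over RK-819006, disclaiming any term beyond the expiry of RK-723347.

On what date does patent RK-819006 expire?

November 23, 2027

Natural term of RK-819006:
  Base: filing + 24 years → 17 February 2025.
  Clinical Review Extension: +872 days → 9 July 2027.
  Office Delay Adjustment: +137 days → 23 November 2027.
Expiry of referenced patent RK-723347:
  Base: filing + 24 years → 13 February 2023.
  Clinical Review Extension: +2049 days → 23 September 2028.
  Office Delay Adjustment: +335 days → 24 August 2029.
  Response Delay Deduction: −148 days → 29 March 2029.
Terminal disclaimer: RK-819006 expires on the earlier of 23 November 2027 and 29 March 2029.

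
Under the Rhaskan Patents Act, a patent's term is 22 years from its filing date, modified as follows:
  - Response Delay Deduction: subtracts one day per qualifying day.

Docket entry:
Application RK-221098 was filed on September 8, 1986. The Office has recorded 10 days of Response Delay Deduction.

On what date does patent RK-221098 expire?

2008-08-29

Base term: filing date + 22 years → 8 September 2008.
Response Delay Deduction: −10 days → 29 August 2008.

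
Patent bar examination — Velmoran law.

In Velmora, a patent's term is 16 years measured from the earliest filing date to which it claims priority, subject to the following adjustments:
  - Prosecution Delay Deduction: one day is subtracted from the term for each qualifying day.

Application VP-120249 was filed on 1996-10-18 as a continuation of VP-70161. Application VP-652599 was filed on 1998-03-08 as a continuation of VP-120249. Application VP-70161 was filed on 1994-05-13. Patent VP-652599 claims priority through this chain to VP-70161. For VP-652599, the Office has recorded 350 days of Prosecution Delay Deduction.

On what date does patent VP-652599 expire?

May 28, 2009

Earliest priority filing: 13 May 1994.
Base term: 13 May 1994 + 16 years → 13 May 2010.
Prosecution Delay Deduction: −350 days → 28 May 2009.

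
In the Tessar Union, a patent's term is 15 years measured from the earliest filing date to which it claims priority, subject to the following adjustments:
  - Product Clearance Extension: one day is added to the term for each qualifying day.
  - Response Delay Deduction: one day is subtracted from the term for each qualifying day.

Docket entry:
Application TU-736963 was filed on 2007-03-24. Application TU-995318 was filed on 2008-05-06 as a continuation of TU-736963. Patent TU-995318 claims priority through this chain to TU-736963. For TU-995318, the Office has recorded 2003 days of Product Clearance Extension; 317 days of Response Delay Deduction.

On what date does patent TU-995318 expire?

Earliest priority filing: 24 March 2007.
Base term: 24 March 2007 + 15 years → 24 March 2022.
Product Clearance Extension: +2003 days → 17 September 2027.
Response Delay Deduction: −317 days → 4 November 2026.

November 4, 2026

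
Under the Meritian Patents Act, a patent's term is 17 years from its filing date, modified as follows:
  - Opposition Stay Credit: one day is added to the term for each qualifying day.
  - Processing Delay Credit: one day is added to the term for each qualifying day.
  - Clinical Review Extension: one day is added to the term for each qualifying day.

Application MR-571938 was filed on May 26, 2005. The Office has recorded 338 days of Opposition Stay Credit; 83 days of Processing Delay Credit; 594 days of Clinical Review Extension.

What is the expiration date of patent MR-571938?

2025-03-06

Base term: filing date + 17 years → 26 May 2022.
Opposition Stay Credit: +338 days → 29 April 2023.
Processing Delay Credit: +83 days → 21 July 2023.
Clinical Review Extension: +594 days → 6 March 2025.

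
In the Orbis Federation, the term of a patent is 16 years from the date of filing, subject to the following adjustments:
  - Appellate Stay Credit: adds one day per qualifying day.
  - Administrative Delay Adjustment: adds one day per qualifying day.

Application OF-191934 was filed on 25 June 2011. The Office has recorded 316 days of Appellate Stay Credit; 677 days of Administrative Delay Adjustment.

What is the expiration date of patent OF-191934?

Base term: filing date + 16 years → 25 June 2027.
Appellate Stay Credit: +316 days → 6 May 2028.
Administrative Delay Adjustment: +677 days → 14 March 2030.

March 14, 2030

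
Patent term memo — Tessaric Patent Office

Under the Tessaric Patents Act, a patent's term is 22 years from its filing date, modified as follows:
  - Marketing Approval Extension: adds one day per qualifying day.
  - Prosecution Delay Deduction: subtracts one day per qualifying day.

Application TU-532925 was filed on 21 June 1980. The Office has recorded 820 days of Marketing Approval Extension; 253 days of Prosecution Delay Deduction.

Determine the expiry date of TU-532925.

2004-01-09

Base term: filing date + 22 years → 21 June 2002.
Marketing Approval Extension: +820 days → 18 September 2004.
Prosecution Delay Deduction: −253 days → 9 January 2004.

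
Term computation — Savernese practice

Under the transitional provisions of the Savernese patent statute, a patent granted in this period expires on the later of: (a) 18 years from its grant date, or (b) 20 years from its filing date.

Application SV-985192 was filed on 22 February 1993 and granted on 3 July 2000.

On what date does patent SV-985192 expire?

July 3, 2018

(a) grant + 18 years → 3 July 2018.
(b) filing + 20 years → 22 February 2013.
Later of the two: 3 July 2018.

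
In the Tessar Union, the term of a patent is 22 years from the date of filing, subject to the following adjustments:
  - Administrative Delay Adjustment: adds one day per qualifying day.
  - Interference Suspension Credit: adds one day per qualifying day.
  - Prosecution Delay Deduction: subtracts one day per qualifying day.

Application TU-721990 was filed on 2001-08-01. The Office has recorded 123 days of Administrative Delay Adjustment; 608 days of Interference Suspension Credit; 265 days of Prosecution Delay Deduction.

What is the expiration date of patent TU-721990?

2024-11-09

Base term: filing date + 22 years → 1 August 2023.
Administrative Delay Adjustment: +123 days → 2 December 2023.
Interference Suspension Credit: +608 days → 1 August 2025.
Prosecution Delay Deduction: −265 days → 9 November 2024.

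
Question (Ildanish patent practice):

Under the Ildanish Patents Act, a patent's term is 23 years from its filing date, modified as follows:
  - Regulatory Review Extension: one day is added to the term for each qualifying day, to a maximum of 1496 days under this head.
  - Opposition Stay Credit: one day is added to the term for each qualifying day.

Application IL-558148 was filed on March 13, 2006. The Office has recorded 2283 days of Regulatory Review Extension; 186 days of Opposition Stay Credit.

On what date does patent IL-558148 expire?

2033-10-20

Base term: filing date + 23 years → 13 March 2029.
Regulatory Review Extension: 2283 days claimed exceeds the 1496-day cap, so +1496 days → 17 April 2033.
Opposition Stay Credit: +186 days → 20 October 2033.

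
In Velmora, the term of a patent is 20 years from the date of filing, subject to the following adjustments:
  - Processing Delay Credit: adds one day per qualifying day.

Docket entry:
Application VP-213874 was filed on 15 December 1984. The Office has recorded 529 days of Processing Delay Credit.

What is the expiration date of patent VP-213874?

May 28, 2006

Base term: filing date + 20 years → 15 December 2004.
Processing Delay Credit: +529 days → 28 May 2006.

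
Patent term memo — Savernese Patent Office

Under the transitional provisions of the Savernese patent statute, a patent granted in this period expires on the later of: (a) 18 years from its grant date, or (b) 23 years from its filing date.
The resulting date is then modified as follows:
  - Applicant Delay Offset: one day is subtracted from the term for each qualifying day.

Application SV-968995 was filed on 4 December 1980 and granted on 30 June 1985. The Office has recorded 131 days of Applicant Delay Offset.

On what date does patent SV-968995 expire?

July 26, 2003

(a) grant + 18 years → 30 June 2003.
(b) filing + 23 years → 4 December 2003.
Later of the two: 4 December 2003.
Applicant Delay Offset: −131 days → 26 July 2003.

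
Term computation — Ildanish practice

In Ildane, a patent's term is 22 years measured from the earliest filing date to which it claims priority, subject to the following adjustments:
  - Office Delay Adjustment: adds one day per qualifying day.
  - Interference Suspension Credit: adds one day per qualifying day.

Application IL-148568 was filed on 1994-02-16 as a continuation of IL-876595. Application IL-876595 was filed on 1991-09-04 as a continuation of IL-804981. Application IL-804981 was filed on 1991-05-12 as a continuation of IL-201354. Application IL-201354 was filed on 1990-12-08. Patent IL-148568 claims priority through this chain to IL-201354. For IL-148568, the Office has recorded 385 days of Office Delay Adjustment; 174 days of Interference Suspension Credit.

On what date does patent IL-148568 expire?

2014-06-20

Earliest priority filing: 8 December 1990.
Base term: 8 December 1990 + 22 years → 8 December 2012.
Office Delay Adjustment: +385 days → 28 December 2013.
Interference Suspension Credit: +174 days → 20 June 2014.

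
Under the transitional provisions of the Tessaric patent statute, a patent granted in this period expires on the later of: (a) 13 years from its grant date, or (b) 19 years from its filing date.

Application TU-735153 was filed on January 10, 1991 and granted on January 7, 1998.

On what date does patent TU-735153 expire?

January 7, 2011

(a) grant + 13 years → 7 January 2011.
(b) filing + 19 years → 10 January 2010.
Later of the two: 7 January 2011.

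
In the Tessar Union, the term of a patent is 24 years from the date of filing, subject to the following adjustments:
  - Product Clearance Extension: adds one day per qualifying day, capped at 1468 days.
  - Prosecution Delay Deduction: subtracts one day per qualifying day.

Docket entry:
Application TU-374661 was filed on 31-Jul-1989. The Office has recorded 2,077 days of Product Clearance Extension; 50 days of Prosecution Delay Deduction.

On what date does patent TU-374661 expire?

Base term: filing date + 24 years → 31 July 2013.
Product Clearance Extension: 2077 days claimed exceeds the 1468-day cap, so +1468 days → 7 August 2017.
Prosecution Delay Deduction: −50 days → 18 June 2017.

June 18, 2017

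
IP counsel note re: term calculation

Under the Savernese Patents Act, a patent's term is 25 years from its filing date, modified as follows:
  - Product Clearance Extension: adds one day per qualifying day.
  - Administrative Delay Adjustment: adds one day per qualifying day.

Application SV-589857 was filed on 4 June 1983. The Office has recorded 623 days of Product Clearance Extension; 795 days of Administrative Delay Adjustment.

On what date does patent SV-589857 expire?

April 22, 2012

Base term: filing date + 25 years → 4 June 2008.
Product Clearance Extension: +623 days → 17 February 2010.
Administrative Delay Adjustment: +795 days → 22 April 2012.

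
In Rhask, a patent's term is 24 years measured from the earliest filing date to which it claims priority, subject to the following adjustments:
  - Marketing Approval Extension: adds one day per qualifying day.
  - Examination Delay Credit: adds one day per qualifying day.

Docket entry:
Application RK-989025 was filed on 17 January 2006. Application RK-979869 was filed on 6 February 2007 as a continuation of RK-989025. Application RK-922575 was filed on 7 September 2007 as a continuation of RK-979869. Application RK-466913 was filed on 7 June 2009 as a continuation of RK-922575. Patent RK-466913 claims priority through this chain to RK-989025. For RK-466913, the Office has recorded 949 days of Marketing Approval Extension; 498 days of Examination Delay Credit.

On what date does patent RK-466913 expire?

Earliest priority filing: 17 January 2006.
Base term: 17 January 2006 + 24 years → 17 January 2030.
Marketing Approval Extension: +949 days → 23 August 2032.
Examination Delay Credit: +498 days → 3 January 2034.

2034-01-03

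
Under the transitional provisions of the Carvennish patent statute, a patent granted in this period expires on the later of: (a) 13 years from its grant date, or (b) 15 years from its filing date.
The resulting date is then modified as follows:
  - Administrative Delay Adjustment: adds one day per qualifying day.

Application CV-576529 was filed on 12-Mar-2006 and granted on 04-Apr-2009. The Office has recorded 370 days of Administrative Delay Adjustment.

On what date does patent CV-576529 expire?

2023-04-09

(a) grant + 13 years → 4 April 2022.
(b) filing + 15 years → 12 March 2021.
Later of the two: 4 April 2022.
Administrative Delay Adjustment: +370 days → 9 April 2023.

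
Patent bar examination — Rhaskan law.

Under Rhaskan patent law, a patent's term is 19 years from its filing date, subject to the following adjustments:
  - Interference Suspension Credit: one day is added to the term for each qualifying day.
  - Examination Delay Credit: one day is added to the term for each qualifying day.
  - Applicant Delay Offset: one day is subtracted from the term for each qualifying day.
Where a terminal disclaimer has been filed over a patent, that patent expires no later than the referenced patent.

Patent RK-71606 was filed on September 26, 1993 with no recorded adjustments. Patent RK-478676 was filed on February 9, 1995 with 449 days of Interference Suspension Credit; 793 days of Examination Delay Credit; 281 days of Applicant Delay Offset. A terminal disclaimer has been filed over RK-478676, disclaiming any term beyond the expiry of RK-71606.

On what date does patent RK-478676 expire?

2012-09-26

Natural term of RK-478676:
  Base: filing + 19 years → 9 February 2014.
  Interference Suspension Credit: +449 days → 4 May 2015.
  Examination Delay Credit: +793 days → 5 July 2017.
  Applicant Delay Offset: −281 days → 27 September 2016.
Expiry of referenced patent RK-71606:
  Base: filing + 19 years → 26 September 2012.
Terminal disclaimer: RK-478676 expires on the earlier of 27 September 2016 and 26 September 2012.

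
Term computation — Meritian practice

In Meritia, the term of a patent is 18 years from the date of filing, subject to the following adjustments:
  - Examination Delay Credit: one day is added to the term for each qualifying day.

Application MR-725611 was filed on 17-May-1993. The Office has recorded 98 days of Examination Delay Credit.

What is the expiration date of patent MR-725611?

Base term: filing date + 18 years → 17 May 2011.
Examination Delay Credit: +98 days → 23 August 2011.

August 23, 2011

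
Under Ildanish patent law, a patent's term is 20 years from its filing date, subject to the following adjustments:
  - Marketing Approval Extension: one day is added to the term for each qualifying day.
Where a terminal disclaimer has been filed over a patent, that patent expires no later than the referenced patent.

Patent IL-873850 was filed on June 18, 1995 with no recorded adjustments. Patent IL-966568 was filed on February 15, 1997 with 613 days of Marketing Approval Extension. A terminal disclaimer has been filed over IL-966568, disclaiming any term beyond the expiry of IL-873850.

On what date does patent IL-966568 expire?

Natural term of IL-966568:
  Base: filing + 20 years → 15 February 2017.
  Marketing Approval Extension: +613 days → 21 October 2018.
Expiry of referenced patent IL-873850:
  Base: filing + 20 years → 18 June 2015.
Terminal disclaimer: IL-966568 expires on the earlier of 21 October 2018 and 18 June 2015.

2015-06-18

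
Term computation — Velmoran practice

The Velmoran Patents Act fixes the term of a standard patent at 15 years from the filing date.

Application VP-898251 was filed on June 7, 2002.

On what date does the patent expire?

2017-06-07

Filing date + 15 years → 7 June 2017.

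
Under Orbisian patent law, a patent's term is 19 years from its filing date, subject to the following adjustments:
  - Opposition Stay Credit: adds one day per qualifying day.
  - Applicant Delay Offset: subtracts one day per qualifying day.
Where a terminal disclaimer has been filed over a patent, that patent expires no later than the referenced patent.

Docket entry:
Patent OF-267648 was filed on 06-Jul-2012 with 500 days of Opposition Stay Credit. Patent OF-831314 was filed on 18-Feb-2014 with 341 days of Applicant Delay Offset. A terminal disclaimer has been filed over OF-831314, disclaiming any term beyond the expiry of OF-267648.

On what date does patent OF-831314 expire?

March 14, 2032

Natural term of OF-831314:
  Base: filing + 19 years → 18 February 2033.
  Applicant Delay Offset: −341 days → 14 March 2032.
Expiry of referenced patent OF-267648:
  Base: filing + 19 years → 6 July 2031.
  Opposition Stay Credit: +500 days → 17 November 2032.
Terminal disclaimer: OF-831314 expires on the earlier of 14 March 2032 and 17 November 2032.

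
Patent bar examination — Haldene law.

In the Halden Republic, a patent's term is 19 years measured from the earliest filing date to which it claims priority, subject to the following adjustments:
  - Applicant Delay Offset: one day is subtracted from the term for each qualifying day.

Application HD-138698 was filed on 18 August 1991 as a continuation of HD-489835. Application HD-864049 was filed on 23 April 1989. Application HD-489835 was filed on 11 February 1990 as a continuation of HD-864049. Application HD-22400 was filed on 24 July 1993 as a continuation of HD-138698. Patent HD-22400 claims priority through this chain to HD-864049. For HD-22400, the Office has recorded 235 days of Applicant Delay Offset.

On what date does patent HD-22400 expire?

September 1, 2007

Earliest priority filing: 23 April 1989.
Base term: 23 April 1989 + 19 years → 23 April 2008.
Applicant Delay Offset: −235 days → 1 September 2007.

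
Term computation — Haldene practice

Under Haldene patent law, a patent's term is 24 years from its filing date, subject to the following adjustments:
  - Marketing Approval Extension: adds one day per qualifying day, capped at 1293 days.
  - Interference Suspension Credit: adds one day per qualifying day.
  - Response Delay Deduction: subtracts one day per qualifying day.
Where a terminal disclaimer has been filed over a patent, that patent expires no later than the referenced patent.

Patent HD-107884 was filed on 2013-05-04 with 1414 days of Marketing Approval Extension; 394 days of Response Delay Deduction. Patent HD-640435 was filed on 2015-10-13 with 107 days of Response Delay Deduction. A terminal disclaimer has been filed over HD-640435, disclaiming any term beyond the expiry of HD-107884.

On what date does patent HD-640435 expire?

June 28, 2039

Natural term of HD-640435:
  Base: filing + 24 years → 13 October 2039.
  Response Delay Deduction: −107 days → 28 June 2039.
Expiry of referenced patent HD-107884:
  Base: filing + 24 years → 4 May 2037.
  Marketing Approval Extension: 1414 days claimed exceeds the 1293-day cap, so +1293 days → 17 November 2040.
  Response Delay Deduction: −394 days → 20 October 2039.
Terminal disclaimer: HD-640435 expires on the earlier of 28 June 2039 and 20 October 2039.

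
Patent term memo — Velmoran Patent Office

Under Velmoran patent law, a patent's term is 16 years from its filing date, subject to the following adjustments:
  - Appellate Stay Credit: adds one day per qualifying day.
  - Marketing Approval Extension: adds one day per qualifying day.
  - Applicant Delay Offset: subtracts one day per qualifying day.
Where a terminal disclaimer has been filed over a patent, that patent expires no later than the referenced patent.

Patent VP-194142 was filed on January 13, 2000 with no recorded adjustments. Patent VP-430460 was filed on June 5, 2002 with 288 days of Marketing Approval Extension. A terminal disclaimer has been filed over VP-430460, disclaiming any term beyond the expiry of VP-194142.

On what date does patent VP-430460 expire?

2016-01-13

Natural term of VP-430460:
  Base: filing + 16 years → 5 June 2018.
  Marketing Approval Extension: +288 days → 20 March 2019.
Expiry of referenced patent VP-194142:
  Base: filing + 16 years → 13 January 2016.
Terminal disclaimer: VP-430460 expires on the earlier of 20 March 2019 and 13 January 2016.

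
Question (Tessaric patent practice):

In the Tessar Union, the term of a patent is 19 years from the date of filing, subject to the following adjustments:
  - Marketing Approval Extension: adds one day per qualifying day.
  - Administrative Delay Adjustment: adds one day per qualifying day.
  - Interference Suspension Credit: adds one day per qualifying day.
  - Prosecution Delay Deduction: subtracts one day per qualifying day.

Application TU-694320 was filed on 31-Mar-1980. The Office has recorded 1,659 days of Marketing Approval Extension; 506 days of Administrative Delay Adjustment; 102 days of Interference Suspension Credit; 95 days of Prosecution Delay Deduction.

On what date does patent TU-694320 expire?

March 11, 2005

Base term: filing date + 19 years → 31 March 1999.
Marketing Approval Extension: +1659 days → 15 October 2003.
Administrative Delay Adjustment: +506 days → 4 March 2005.
Interference Suspension Credit: +102 days → 14 June 2005.
Prosecution Delay Deduction: −95 days → 11 March 2005.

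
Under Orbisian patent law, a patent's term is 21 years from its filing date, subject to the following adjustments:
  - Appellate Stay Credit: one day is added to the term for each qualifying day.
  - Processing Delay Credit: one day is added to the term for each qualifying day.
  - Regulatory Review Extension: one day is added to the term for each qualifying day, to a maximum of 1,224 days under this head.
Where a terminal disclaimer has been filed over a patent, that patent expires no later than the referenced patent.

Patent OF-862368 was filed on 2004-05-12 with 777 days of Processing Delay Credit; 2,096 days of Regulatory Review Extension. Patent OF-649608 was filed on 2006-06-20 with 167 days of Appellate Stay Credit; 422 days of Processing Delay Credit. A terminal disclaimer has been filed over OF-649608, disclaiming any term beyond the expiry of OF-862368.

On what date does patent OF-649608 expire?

January 29, 2029

Natural term of OF-649608:
  Base: filing + 21 years → 20 June 2027.
  Appellate Stay Credit: +167 days → 4 December 2027.
  Processing Delay Credit: +422 days → 29 January 2029.
Expiry of referenced patent OF-862368:
  Base: filing + 21 years → 12 May 2025.
  Processing Delay Credit: +777 days → 28 June 2027.
  Regulatory Review Extension: 2096 days claimed exceeds the 1224-day cap, so +1224 days → 3 November 2030.
Terminal disclaimer: OF-649608 expires on the earlier of 29 January 2029 and 3 November 2030.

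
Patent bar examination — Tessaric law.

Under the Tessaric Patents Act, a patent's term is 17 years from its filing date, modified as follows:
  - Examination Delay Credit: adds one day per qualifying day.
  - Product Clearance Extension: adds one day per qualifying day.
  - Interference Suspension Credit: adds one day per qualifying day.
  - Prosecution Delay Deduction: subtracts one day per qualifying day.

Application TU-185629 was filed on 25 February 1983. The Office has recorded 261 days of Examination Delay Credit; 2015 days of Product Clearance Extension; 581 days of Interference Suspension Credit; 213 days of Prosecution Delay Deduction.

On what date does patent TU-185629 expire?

2007-05-23

Base term: filing date + 17 years → 25 February 2000.
Examination Delay Credit: +261 days → 12 November 2000.
Product Clearance Extension: +2015 days → 20 May 2006.
Interference Suspension Credit: +581 days → 22 December 2007.
Prosecution Delay Deduction: −213 days → 23 May 2007.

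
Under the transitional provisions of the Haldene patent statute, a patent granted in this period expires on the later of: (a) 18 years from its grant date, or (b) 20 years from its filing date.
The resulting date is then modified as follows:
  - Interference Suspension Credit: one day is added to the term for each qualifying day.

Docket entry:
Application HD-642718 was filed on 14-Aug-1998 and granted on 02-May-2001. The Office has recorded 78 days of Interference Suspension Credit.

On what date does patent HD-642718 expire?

(a) grant + 18 years → 2 May 2019.
(b) filing + 20 years → 14 August 2018.
Later of the two: 2 May 2019.
Interference Suspension Credit: +78 days → 19 July 2019.

2019-07-19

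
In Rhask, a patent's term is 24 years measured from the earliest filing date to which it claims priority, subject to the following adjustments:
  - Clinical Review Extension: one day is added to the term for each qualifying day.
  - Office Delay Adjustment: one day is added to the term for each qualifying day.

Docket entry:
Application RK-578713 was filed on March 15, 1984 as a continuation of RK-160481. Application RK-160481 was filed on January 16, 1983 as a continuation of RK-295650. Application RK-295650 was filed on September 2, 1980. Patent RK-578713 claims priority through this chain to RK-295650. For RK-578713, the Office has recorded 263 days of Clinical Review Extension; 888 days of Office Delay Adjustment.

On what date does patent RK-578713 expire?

Earliest priority filing: 2 September 1980.
Base term: 2 September 1980 + 24 years → 2 September 2004.
Clinical Review Extension: +263 days → 23 May 2005.
Office Delay Adjustment: +888 days → 28 October 2007.

2007-10-28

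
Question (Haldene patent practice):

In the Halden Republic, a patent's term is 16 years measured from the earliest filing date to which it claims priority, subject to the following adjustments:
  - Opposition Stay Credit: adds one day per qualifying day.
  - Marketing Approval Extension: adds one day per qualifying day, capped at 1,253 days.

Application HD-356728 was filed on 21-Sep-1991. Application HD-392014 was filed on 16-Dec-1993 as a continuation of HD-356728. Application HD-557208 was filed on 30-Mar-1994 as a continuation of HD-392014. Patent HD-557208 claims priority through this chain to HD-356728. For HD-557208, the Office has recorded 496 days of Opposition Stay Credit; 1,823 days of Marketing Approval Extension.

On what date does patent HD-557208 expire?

Earliest priority filing: 21 September 1991.
Base term: 21 September 1991 + 16 years → 21 September 2007.
Opposition Stay Credit: +496 days → 29 January 2009.
Marketing Approval Extension: 1823 days claimed exceeds the 1253-day cap, so +1253 days → 5 July 2012.

July 5, 2012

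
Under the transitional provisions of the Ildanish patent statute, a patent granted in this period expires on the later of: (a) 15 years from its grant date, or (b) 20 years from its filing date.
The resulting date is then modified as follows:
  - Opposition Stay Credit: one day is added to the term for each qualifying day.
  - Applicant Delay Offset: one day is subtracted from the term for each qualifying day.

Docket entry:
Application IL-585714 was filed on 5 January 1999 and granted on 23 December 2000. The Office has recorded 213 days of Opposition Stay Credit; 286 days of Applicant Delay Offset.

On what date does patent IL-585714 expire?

2018-10-24

(a) grant + 15 years → 23 December 2015.
(b) filing + 20 years → 5 January 2019.
Later of the two: 5 January 2019.
Opposition Stay Credit: +213 days → 6 August 2019.
Applicant Delay Offset: −286 days → 24 October 2018.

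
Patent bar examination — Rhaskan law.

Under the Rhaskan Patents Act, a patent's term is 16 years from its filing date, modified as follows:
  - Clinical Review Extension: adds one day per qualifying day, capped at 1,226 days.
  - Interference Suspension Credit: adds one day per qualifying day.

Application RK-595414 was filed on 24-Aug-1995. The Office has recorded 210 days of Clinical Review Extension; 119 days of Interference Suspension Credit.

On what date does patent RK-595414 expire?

Base term: filing date + 16 years → 24 August 2011.
Clinical Review Extension: 210 days (within the 1226-day cap) → +210 days → 21 March 2012.
Interference Suspension Credit: +119 days → 18 July 2012.

July 18, 2012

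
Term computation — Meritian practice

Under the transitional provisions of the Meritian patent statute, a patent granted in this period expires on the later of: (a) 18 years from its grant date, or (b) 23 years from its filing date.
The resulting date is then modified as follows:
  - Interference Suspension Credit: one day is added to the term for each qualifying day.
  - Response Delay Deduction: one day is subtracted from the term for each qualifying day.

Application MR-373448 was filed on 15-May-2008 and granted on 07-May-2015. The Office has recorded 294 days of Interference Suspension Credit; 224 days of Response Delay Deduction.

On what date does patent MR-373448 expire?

(a) grant + 18 years → 7 May 2033.
(b) filing + 23 years → 15 May 2031.
Later of the two: 7 May 2033.
Interference Suspension Credit: +294 days → 25 February 2034.
Response Delay Deduction: −224 days → 16 July 2033.

July 16, 2033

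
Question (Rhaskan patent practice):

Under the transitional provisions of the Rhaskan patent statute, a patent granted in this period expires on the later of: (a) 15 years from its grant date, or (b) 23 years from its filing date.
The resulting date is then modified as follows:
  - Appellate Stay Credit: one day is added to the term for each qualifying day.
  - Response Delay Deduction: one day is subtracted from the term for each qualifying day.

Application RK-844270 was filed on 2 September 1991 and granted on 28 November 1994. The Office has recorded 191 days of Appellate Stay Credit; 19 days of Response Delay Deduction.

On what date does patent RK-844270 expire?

2015-02-21

(a) grant + 15 years → 28 November 2009.
(b) filing + 23 years → 2 September 2014.
Later of the two: 2 September 2014.
Appellate Stay Credit: +191 days → 12 March 2015.
Response Delay Deduction: −19 days → 21 February 2015.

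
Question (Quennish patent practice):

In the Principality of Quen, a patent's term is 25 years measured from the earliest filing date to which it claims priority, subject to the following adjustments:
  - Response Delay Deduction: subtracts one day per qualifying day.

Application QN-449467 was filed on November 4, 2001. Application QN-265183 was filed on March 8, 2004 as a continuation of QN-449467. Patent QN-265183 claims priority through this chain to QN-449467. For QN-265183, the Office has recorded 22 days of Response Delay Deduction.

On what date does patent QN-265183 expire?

Earliest priority filing: 4 November 2001.
Base term: 4 November 2001 + 25 years → 4 November 2026.
Response Delay Deduction: −22 days → 13 October 2026.

October 13, 2026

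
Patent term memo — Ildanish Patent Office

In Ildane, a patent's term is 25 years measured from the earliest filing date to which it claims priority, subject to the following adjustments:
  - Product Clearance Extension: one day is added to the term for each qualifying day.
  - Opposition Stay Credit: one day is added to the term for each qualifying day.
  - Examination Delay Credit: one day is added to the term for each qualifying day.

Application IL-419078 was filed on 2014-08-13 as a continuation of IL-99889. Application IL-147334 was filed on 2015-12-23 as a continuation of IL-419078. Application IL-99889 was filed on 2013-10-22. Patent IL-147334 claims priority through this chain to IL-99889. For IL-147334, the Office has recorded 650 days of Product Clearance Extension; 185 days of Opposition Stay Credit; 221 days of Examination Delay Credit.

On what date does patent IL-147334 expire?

September 12, 2041

Earliest priority filing: 22 October 2013.
Base term: 22 October 2013 + 25 years → 22 October 2038.
Product Clearance Extension: +650 days → 2 August 2040.
Opposition Stay Credit: +185 days → 3 February 2041.
Examination Delay Credit: +221 days → 12 September 2041.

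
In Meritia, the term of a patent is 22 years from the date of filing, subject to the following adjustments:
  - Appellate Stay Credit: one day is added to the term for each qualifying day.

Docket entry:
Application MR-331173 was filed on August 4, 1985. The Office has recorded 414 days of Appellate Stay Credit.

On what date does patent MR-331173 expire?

September 21, 2008

Base term: filing date + 22 years → 4 August 2007.
Appellate Stay Credit: +414 days → 21 September 2008.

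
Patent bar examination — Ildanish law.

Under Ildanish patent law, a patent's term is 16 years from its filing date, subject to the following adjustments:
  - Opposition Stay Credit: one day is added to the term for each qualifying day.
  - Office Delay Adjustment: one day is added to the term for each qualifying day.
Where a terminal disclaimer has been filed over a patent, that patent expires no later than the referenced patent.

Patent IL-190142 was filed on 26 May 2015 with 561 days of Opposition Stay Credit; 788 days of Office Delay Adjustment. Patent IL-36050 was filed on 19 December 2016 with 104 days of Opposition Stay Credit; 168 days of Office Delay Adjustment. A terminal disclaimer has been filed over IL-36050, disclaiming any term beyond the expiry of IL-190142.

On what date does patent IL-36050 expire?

2033-09-17

Natural term of IL-36050:
  Base: filing + 16 years → 19 December 2032.
  Opposition Stay Credit: +104 days → 2 April 2033.
  Office Delay Adjustment: +168 days → 17 September 2033.
Expiry of referenced patent IL-190142:
  Base: filing + 16 years → 26 May 2031.
  Opposition Stay Credit: +561 days → 7 December 2032.
  Office Delay Adjustment: +788 days → 3 February 2035.
Terminal disclaimer: IL-36050 expires on the earlier of 17 September 2033 and 3 February 2035.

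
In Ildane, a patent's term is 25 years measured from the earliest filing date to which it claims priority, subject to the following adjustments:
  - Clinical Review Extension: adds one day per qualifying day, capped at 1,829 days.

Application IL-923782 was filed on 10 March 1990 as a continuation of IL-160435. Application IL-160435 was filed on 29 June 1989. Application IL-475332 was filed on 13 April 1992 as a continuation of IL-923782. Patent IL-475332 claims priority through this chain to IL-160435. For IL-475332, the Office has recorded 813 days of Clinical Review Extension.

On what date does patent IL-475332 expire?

2016-09-19

Earliest priority filing: 29 June 1989.
Base term: 29 June 1989 + 25 years → 29 June 2014.
Clinical Review Extension: 813 days (within the 1829-day cap) → +813 days → 19 September 2016.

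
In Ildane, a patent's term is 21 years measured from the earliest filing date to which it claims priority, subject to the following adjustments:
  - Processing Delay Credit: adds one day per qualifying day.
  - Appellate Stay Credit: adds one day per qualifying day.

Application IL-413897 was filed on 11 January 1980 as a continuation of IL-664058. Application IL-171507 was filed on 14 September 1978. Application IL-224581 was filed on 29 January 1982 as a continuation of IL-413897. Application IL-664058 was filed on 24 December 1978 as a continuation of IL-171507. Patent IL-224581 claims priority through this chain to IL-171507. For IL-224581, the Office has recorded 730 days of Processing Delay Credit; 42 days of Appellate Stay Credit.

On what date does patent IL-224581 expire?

Earliest priority filing: 14 September 1978.
Base term: 14 September 1978 + 21 years → 14 September 1999.
Processing Delay Credit: +730 days → 13 September 2001.
Appellate Stay Credit: +42 days → 25 October 2001.

2001-10-25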